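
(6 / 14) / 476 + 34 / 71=0.48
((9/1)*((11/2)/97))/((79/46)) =2277/7663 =0.30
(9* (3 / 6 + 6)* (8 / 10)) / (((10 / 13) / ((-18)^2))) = 492804 / 25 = 19712.16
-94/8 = -47/4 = -11.75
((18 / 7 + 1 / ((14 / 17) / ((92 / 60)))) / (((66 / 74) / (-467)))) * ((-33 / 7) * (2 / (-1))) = -328301 / 15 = -21886.73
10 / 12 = 5 / 6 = 0.83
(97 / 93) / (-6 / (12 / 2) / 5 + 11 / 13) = 6305 / 3906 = 1.61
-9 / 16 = -0.56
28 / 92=7 / 23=0.30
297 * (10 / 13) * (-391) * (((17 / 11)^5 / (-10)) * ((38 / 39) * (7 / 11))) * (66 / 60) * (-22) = -1329062824278 / 1124695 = -1181709.55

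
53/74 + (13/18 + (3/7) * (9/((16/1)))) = 1.68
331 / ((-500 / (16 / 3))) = -3.53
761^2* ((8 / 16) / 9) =579121 / 18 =32173.39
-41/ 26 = -1.58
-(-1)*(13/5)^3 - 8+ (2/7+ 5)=13004/875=14.86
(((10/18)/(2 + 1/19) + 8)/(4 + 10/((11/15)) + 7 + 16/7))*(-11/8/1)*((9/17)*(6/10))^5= -435576306627/318864385775000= -0.00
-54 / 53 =-1.02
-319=-319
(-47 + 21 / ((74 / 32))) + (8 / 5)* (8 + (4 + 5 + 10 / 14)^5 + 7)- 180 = 429761385003 / 3109295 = 138218.27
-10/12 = -5/6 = -0.83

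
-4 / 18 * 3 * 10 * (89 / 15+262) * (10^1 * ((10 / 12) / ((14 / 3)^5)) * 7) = -904275 / 19208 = -47.08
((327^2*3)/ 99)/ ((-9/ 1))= -11881/ 33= -360.03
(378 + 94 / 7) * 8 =21920 / 7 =3131.43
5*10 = 50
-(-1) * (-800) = -800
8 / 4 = 2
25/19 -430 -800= -23345/19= -1228.68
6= 6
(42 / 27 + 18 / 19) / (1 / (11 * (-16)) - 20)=-0.13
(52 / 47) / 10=26 / 235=0.11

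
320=320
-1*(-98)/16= 49/8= 6.12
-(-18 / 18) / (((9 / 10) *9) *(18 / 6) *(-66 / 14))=-70 / 8019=-0.01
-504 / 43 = -11.72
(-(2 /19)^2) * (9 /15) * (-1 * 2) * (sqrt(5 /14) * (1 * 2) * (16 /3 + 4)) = 32 * sqrt(70) /1805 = 0.15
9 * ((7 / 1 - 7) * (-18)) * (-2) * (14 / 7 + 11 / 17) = 0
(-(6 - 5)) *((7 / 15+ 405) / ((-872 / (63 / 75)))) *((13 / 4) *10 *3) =830193 / 21800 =38.08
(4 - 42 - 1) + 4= -35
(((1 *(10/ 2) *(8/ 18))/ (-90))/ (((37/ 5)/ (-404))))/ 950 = 404/ 284715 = 0.00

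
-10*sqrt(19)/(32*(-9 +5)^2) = -0.09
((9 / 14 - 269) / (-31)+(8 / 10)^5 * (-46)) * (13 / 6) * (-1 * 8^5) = 308927537152 / 678125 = 455561.35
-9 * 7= -63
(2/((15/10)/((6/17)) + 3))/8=1/29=0.03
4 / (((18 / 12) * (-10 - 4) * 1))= -4 / 21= -0.19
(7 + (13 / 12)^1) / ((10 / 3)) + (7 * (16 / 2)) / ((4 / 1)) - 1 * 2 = 577 / 40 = 14.42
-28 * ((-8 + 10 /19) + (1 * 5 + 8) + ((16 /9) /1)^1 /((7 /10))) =-225.85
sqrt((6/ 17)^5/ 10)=36*sqrt(255)/ 24565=0.02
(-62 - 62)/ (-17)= 124/ 17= 7.29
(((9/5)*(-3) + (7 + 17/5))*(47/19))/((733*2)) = 235/27854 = 0.01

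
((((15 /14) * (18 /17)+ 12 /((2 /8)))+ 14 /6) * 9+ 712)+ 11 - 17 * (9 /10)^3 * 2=69104733 /59500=1161.42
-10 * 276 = -2760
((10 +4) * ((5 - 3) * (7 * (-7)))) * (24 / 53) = -32928 / 53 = -621.28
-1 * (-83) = 83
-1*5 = -5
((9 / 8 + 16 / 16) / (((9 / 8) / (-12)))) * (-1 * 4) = 272 / 3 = 90.67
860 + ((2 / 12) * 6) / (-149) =128139 / 149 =859.99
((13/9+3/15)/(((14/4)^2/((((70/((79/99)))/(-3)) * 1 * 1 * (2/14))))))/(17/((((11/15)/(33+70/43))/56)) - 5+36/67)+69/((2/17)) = 19404257115978853/33084838071138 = 586.50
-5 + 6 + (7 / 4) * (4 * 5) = 36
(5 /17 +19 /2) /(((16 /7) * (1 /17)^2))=39627 /32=1238.34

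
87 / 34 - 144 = -4809 / 34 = -141.44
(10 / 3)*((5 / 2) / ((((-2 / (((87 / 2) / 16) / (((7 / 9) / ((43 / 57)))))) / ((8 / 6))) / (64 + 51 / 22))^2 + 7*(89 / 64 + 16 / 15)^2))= 25421707108830720000 / 128943118202508412943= 0.20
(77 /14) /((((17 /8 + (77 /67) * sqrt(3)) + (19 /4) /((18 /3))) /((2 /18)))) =493790 /1259013-64856 * sqrt(3) /419671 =0.12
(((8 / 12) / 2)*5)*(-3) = -5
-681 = -681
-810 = -810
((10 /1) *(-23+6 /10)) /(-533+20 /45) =2016 /4793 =0.42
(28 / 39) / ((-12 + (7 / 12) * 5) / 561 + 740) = 8976 / 9251489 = 0.00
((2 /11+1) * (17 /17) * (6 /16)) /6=13 /176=0.07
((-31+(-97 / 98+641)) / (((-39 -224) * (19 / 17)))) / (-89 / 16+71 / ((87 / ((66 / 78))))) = 0.43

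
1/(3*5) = 1/15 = 0.07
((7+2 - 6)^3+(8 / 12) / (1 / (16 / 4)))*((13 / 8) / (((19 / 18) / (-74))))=-128427 / 38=-3379.66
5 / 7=0.71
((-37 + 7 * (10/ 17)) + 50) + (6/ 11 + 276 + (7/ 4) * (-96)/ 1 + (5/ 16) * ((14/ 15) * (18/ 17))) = 94227/ 748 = 125.97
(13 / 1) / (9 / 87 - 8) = -377 / 229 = -1.65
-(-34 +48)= -14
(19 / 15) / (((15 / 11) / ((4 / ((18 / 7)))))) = 2926 / 2025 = 1.44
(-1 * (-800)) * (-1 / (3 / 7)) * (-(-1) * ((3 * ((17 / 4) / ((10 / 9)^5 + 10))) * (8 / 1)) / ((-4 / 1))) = 281073240 / 69049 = 4070.63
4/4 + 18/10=14/5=2.80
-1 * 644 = -644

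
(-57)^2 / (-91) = -3249 / 91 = -35.70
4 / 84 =1 / 21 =0.05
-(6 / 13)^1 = -0.46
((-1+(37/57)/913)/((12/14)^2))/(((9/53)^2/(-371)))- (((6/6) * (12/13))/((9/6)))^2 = 112195591695163/6411503241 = 17499.11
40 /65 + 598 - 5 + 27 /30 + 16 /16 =77417 /130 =595.52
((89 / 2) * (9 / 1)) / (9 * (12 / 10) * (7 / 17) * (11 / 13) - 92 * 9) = -98345 / 202396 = -0.49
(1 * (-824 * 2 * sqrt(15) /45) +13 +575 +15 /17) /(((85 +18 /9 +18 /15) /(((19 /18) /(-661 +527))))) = -317015 /6027588 +7828 * sqrt(15) /2393307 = -0.04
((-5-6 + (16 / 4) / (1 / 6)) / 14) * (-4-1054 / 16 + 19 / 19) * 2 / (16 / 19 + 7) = -136097 / 8344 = -16.31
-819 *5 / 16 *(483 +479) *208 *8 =-409696560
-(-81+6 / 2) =78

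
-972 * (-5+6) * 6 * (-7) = 40824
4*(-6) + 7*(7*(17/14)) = 71/2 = 35.50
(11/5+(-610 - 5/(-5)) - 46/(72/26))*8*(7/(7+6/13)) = -20422948/4365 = -4678.80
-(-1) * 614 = 614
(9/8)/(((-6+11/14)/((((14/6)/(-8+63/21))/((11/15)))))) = 441/3212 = 0.14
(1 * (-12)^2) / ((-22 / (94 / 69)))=-2256 / 253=-8.92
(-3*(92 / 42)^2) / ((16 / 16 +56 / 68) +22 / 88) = -143888 / 20727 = -6.94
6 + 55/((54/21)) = 27.39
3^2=9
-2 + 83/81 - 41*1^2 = -3400/81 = -41.98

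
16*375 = 6000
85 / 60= 17 / 12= 1.42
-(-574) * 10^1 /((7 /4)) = 3280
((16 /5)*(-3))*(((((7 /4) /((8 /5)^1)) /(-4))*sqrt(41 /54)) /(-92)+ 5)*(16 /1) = -768 - 7*sqrt(246) /276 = -768.40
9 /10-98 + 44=-531 /10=-53.10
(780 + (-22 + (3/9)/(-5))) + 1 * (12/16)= 45521/60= 758.68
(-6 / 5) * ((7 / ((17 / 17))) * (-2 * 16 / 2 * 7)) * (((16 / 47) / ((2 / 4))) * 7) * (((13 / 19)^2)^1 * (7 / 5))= 1246522368 / 424175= 2938.70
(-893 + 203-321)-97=-1108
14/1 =14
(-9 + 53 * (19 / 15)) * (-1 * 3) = -872 / 5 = -174.40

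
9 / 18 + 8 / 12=7 / 6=1.17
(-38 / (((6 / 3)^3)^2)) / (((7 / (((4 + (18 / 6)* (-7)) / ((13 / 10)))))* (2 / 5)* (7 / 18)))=72675 / 10192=7.13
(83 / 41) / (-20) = -0.10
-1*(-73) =73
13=13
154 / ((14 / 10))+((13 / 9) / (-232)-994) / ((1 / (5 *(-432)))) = 2147163.45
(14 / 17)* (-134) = -1876 / 17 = -110.35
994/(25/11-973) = -5467/5339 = -1.02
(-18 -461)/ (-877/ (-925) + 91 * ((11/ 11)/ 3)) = -1329225/ 86806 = -15.31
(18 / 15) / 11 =6 / 55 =0.11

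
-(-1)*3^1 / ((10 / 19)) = 57 / 10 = 5.70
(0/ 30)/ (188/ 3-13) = 0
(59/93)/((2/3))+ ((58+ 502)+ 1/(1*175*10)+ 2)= 15270078/27125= 562.95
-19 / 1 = -19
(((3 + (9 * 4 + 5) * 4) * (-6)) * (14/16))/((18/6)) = -292.25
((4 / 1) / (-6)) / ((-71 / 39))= 26 / 71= 0.37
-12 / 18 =-2 / 3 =-0.67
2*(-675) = -1350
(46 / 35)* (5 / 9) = 46 / 63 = 0.73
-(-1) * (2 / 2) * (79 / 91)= 79 / 91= 0.87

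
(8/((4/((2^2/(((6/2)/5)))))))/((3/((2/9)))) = 80/81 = 0.99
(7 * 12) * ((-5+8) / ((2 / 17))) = 2142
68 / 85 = 4 / 5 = 0.80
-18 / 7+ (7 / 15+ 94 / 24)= 761 / 420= 1.81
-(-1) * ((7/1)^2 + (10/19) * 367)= 4601/19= 242.16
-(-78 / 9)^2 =-676 / 9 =-75.11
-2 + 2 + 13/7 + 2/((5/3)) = 107/35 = 3.06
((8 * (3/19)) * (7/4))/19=42/361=0.12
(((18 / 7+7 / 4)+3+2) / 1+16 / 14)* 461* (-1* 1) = -4824.04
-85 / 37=-2.30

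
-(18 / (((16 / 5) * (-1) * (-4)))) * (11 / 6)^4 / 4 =-3.97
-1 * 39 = -39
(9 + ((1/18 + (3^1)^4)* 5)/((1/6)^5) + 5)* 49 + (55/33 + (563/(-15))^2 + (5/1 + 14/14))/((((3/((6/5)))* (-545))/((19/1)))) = 94679514343378/613125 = 154421226.25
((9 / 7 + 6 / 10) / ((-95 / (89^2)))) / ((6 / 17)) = -1481227 / 3325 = -445.48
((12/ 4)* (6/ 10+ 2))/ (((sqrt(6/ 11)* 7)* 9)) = 0.17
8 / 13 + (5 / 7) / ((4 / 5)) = 1.51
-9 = -9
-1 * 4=-4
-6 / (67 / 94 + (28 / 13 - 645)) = 7332 / 784687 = 0.01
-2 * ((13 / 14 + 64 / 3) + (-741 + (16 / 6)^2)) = 89665 / 63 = 1423.25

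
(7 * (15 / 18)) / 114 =35 / 684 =0.05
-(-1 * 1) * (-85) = -85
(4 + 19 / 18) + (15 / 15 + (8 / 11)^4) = 1669597 / 263538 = 6.34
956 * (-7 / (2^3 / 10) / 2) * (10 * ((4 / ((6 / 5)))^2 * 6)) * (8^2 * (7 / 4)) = -312293333.33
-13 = -13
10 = 10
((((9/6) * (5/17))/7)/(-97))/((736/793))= -11895/16991296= -0.00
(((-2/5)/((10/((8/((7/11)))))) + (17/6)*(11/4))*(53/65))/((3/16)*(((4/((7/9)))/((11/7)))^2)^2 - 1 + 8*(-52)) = -23754861449/1580770737000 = -0.02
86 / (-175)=-86 / 175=-0.49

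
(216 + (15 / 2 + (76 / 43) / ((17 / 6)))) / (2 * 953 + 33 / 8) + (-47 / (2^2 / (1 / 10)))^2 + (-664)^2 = 7880010017729099 / 17872657600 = 440897.50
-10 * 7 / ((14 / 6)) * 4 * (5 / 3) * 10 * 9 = -18000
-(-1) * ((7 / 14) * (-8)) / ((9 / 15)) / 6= -10 / 9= -1.11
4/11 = 0.36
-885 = -885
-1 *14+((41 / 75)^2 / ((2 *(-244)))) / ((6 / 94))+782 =6324400993 / 8235000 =767.99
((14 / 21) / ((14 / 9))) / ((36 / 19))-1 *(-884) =884.23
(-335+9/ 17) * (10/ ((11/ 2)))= -113720/ 187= -608.13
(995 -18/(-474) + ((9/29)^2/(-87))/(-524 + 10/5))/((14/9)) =1000763009397/1564505572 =639.67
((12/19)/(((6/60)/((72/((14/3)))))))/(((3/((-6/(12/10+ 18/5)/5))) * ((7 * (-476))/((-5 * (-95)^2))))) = -641250/5831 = -109.97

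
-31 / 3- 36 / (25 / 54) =-6607 / 75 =-88.09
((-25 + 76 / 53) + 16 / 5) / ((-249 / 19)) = 34181 / 21995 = 1.55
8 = 8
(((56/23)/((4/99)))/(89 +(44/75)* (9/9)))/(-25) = -4158/154537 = -0.03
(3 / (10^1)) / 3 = 1 / 10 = 0.10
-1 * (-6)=6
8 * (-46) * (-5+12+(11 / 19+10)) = -122912 / 19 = -6469.05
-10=-10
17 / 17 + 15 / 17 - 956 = -16220 / 17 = -954.12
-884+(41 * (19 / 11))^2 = 499877 / 121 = 4131.21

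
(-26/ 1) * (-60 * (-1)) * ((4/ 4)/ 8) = -195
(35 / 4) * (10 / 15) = 35 / 6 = 5.83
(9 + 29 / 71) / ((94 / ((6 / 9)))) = 668 / 10011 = 0.07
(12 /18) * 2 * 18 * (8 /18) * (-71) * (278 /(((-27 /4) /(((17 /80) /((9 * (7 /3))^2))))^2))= -0.00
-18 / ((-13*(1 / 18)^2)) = 5832 / 13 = 448.62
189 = 189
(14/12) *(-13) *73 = -6643/6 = -1107.17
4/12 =1/3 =0.33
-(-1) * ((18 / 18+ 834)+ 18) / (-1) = -853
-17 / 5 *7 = -119 / 5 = -23.80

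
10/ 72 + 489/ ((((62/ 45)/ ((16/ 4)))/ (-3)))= -4258.89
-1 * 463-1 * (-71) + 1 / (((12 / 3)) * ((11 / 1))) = -17247 / 44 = -391.98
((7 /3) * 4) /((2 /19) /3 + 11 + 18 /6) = 133 /200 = 0.66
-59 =-59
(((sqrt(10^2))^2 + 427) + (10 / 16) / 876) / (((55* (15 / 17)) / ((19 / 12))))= 1192910383 / 69379200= 17.19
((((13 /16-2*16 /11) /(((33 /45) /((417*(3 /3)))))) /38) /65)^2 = 213092101161 /914670355456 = 0.23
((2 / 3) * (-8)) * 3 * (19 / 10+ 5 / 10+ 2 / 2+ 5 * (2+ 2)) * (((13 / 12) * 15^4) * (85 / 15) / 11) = -116356500 / 11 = -10577863.64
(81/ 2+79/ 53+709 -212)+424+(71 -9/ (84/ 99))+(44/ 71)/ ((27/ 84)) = 972278227/ 948276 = 1025.31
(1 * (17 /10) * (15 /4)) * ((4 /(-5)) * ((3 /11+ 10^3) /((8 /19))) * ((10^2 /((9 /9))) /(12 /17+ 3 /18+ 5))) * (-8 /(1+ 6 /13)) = 7440888780 /6589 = 1129289.54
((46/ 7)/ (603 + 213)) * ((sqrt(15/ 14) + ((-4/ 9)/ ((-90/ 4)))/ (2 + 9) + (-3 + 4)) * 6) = 102649/ 2120580 + 23 * sqrt(210)/ 6664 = 0.10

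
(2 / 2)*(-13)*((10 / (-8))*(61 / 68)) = 3965 / 272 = 14.58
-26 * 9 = -234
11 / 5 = 2.20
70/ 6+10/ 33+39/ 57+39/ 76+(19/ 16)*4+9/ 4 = 20.17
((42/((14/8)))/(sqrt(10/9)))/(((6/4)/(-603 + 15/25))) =-72288 * sqrt(10)/25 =-9143.79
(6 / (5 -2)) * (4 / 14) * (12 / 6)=8 / 7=1.14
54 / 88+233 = 10279 / 44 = 233.61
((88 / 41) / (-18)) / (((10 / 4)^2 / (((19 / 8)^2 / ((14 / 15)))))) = -3971 / 34440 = -0.12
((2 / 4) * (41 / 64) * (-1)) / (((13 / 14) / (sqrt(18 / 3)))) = -287 * sqrt(6) / 832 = -0.84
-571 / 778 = -0.73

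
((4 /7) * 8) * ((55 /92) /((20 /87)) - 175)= -126886 /161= -788.11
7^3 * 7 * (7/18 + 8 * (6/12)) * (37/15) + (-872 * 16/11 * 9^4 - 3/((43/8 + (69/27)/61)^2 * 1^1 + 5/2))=-8295740.86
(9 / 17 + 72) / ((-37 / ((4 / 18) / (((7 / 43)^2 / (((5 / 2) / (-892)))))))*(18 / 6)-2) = 11399085 / 741978634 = 0.02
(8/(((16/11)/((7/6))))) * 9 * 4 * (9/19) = 2079/19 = 109.42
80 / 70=8 / 7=1.14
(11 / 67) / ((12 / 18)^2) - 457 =-122377 / 268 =-456.63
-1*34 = -34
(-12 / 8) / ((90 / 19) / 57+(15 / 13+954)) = -4693 / 2988618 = -0.00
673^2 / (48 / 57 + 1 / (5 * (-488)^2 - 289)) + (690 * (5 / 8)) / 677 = 27741959384801723 / 51579045820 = 537853.29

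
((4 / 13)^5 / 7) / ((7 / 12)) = 12288 / 18193357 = 0.00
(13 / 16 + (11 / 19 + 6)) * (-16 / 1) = -118.26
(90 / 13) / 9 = 10 / 13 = 0.77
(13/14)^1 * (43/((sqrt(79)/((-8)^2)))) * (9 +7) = 286208 * sqrt(79)/553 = 4600.13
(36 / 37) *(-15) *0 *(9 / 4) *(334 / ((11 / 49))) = 0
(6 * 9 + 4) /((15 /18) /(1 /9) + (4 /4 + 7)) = 116 /31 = 3.74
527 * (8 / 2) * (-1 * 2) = -4216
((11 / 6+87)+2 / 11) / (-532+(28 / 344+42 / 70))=-26875 / 160413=-0.17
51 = 51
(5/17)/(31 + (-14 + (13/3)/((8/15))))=40/3417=0.01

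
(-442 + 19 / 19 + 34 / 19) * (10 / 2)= -41725 / 19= -2196.05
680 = 680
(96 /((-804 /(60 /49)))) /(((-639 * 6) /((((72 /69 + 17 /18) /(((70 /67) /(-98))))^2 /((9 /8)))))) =1452193376 /1232122995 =1.18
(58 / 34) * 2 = 58 / 17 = 3.41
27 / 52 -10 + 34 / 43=-8.69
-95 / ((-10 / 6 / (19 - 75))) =-3192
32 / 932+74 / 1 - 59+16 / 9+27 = 91874 / 2097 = 43.81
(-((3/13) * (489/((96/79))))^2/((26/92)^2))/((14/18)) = -7105098160521/51181312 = -138822.12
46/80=23/40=0.58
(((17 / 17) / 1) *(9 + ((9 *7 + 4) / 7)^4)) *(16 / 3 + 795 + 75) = 52973588980 / 7203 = 7354378.59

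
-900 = -900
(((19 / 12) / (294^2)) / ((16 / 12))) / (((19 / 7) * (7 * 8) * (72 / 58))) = 29 / 398297088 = 0.00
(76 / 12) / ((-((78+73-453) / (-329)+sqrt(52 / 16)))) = 7551208 / 3126951-4113158*sqrt(13) / 3126951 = -2.33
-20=-20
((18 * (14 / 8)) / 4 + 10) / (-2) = -143 / 16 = -8.94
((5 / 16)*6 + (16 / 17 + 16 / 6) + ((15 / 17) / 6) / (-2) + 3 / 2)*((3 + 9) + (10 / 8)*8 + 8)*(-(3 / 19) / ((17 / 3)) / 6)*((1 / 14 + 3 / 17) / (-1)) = 2494815 / 10454864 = 0.24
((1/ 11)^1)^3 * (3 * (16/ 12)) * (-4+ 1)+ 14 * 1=18622/ 1331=13.99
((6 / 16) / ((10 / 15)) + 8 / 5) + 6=653 / 80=8.16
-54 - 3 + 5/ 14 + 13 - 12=-779/ 14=-55.64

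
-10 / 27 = -0.37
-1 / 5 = -0.20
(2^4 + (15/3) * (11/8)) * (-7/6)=-427/16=-26.69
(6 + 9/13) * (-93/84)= -2697/364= -7.41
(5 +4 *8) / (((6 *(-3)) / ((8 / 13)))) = -148 / 117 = -1.26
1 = 1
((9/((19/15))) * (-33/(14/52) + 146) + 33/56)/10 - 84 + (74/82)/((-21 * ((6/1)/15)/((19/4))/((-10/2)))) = -84730349/1308720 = -64.74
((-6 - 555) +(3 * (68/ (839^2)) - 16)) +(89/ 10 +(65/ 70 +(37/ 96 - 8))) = -1359468567361/ 2365174560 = -574.79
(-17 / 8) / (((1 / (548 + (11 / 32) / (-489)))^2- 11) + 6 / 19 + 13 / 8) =23750907046643627 / 101253829664354265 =0.23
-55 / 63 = -0.87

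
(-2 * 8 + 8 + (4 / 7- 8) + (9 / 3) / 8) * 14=-843 / 4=-210.75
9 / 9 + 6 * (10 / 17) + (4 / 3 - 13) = -364 / 51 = -7.14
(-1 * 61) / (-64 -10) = 61 / 74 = 0.82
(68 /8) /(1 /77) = 1309 /2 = 654.50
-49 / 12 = -4.08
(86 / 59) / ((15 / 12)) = 344 / 295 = 1.17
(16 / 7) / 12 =4 / 21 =0.19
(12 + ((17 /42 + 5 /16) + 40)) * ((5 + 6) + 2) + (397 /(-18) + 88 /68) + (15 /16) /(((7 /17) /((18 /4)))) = 23127037 /34272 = 674.81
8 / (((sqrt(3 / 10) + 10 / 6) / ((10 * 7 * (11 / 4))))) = 231000 / 223-13860 * sqrt(30) / 223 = 695.45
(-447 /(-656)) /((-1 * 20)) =-447 /13120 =-0.03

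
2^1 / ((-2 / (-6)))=6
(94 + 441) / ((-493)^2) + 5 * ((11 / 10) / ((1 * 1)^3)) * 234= 312804598 / 243049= 1287.00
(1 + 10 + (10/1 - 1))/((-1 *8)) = -5/2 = -2.50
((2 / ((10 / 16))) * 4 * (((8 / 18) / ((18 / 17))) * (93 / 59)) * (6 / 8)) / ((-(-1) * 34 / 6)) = 992 / 885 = 1.12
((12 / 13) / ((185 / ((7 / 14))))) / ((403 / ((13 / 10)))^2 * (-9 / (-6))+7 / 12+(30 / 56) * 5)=252 / 14560920985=0.00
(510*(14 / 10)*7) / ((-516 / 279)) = -232407 / 86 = -2702.41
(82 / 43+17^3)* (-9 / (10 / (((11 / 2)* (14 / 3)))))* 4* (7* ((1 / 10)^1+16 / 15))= -797389593 / 215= -3708788.80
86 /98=43 /49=0.88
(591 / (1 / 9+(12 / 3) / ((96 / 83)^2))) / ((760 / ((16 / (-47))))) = -2723328 / 31902425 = -0.09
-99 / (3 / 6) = -198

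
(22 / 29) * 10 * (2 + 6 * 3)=4400 / 29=151.72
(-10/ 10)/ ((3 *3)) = -1/ 9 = -0.11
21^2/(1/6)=2646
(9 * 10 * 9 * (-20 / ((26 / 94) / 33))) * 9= -17395061.54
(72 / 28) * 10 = 180 / 7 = 25.71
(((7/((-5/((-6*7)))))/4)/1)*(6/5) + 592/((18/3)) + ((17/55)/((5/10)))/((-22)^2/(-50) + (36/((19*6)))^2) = 243873104/2097975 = 116.24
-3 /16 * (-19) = 57 /16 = 3.56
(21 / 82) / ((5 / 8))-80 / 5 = -3196 / 205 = -15.59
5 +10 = 15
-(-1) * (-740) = -740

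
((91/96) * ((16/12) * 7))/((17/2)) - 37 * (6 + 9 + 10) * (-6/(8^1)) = 694.79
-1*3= -3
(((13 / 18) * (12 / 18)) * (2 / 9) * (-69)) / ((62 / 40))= -11960 / 2511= -4.76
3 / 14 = 0.21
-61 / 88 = -0.69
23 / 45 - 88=-3937 / 45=-87.49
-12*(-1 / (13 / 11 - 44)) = -44 / 157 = -0.28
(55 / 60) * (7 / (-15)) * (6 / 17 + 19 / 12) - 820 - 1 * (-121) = -5139539 / 7344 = -699.83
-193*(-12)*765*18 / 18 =1771740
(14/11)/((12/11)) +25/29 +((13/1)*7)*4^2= 253697/174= 1458.03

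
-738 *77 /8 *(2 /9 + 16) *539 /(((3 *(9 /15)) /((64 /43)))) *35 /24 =-86952935300 /1161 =-74894862.45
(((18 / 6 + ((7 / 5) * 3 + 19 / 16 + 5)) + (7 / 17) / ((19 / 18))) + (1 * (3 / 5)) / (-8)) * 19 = 70815 / 272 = 260.35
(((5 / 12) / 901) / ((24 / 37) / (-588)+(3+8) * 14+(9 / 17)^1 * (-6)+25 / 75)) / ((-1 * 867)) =-1813 / 513780520452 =-0.00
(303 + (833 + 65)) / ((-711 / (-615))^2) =50472025 / 56169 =898.57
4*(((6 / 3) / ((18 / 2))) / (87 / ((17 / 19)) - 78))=136 / 2943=0.05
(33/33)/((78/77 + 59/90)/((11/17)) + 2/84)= 38115/99193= 0.38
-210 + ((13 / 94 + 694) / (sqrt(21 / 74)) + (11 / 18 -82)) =-5245 / 18 + 65249 * sqrt(1554) / 1974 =1011.63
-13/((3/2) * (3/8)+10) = -16/13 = -1.23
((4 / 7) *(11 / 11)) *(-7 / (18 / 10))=-20 / 9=-2.22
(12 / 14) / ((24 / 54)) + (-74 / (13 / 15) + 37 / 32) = -239657 / 2912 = -82.30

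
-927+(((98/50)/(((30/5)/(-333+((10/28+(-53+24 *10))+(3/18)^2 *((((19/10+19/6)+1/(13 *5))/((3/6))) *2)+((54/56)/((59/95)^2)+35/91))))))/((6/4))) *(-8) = -933693565247/1374559875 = -679.27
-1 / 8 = -0.12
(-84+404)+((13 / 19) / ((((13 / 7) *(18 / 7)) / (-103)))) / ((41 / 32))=2162768 / 7011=308.48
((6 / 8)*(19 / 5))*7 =399 / 20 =19.95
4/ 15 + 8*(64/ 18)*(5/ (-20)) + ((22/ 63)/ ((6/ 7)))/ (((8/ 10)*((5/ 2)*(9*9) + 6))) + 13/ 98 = -18507437/ 2758455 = -6.71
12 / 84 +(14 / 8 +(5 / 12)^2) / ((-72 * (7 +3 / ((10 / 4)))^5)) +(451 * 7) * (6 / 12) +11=1589.64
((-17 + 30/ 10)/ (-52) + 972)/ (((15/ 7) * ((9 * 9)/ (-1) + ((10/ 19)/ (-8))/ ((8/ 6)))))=-26896856/ 4804605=-5.60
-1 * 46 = -46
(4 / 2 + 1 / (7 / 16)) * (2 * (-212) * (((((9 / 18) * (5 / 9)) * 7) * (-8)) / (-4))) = -21200 / 3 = -7066.67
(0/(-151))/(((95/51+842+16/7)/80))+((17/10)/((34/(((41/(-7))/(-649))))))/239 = 0.00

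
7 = 7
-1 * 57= -57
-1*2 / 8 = -1 / 4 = -0.25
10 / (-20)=-1 / 2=-0.50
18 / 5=3.60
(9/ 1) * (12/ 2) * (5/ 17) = 270/ 17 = 15.88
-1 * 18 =-18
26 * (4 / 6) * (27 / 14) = 234 / 7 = 33.43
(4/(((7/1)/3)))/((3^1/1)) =4/7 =0.57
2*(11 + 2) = 26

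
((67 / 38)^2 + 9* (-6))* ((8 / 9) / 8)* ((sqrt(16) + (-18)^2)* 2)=-12051868 / 3249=-3709.41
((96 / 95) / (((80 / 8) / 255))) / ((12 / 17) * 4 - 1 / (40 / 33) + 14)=332928 / 206701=1.61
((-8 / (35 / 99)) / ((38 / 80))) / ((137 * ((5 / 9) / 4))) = -228096 / 91105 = -2.50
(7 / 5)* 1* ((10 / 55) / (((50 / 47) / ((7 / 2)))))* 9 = 20727 / 2750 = 7.54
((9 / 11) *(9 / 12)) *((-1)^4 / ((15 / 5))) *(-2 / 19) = -9 / 418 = -0.02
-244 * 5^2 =-6100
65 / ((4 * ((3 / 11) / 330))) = 39325 / 2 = 19662.50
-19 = -19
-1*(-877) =877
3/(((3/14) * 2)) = 7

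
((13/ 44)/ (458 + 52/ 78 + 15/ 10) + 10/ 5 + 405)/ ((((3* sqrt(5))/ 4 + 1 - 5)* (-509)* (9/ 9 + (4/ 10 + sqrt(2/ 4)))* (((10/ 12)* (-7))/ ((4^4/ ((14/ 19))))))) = 206139374592/ (108211873* (-16 + 3* sqrt(5))* (5* sqrt(2) + 14)) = -9.73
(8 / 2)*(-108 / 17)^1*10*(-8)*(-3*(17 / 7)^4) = -509379840 / 2401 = -212153.20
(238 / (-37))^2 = 41.38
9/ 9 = 1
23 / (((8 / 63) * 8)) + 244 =17065 / 64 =266.64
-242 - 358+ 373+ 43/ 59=-13350/ 59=-226.27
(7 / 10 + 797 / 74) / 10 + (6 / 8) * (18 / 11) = 48317 / 20350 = 2.37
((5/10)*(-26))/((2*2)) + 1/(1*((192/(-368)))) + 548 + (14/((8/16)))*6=4265/6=710.83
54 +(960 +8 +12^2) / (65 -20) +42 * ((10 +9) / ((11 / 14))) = 541702 / 495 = 1094.35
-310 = -310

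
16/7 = 2.29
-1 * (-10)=10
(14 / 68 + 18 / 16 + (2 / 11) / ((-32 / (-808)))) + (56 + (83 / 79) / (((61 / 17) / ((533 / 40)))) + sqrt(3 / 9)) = sqrt(3) / 3 + 1186338053 / 18023060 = 66.40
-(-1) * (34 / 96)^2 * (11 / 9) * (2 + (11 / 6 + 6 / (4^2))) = 321079 / 497664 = 0.65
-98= -98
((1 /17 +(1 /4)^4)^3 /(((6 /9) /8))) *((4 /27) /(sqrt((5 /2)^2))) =2260713 /12879134720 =0.00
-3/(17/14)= -42/17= -2.47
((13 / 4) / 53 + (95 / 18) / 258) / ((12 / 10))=12580 / 184599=0.07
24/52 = 6/13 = 0.46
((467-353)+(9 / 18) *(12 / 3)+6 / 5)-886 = -768.80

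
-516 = -516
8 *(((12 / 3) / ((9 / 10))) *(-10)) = -3200 / 9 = -355.56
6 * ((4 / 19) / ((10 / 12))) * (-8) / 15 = -384 / 475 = -0.81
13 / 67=0.19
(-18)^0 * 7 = 7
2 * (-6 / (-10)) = 6 / 5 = 1.20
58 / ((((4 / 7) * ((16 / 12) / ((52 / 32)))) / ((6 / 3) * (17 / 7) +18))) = 5655 / 2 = 2827.50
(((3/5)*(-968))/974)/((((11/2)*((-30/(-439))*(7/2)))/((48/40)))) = -231792/426125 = -0.54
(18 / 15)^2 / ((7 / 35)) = 36 / 5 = 7.20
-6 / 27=-2 / 9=-0.22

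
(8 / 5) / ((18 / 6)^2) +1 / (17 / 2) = 226 / 765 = 0.30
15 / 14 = 1.07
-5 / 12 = -0.42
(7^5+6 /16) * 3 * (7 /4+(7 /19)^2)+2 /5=5492000959 /57760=95083.12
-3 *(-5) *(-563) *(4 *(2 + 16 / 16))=-101340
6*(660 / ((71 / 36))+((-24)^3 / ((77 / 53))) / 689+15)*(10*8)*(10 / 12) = 9547328400 / 71071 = 134335.08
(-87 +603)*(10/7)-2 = 5146/7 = 735.14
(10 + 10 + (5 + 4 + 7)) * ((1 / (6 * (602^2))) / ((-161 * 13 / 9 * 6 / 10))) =-0.00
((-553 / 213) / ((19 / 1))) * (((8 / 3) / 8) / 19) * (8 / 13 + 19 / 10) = -60277 / 9996090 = -0.01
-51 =-51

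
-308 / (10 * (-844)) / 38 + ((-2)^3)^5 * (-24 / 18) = 10509353191 / 240540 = 43690.67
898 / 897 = 1.00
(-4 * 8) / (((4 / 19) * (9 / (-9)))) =152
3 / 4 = 0.75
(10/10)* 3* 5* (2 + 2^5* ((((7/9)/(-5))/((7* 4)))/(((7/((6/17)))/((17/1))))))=194/7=27.71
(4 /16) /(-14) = -1 /56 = -0.02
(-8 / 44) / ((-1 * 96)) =1 / 528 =0.00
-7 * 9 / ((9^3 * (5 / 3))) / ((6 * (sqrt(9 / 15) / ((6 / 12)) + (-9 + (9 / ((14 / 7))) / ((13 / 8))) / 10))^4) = -1303034250981125 / 46384492313916421749 - 11663798302000 * sqrt(15) / 1717944159774682287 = -0.00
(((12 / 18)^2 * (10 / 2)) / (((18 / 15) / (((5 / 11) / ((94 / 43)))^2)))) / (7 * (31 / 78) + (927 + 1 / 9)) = 3004625 / 34896449973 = 0.00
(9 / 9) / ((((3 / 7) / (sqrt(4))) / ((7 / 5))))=98 / 15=6.53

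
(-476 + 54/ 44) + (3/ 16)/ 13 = -1086247/ 2288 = -474.76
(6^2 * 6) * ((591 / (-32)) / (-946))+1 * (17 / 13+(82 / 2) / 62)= 9433275 / 1524952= 6.19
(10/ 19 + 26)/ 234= 28/ 247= 0.11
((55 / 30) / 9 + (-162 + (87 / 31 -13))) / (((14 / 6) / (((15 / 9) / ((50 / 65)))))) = -3742843 / 23436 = -159.70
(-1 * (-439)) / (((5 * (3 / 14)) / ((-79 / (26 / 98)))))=-23791166 / 195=-122005.98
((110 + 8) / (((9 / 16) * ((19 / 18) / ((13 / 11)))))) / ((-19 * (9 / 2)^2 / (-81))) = 49.45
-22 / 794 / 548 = -11 / 217556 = -0.00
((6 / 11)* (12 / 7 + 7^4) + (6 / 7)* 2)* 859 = 7890774 / 7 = 1127253.43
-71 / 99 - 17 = -1754 / 99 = -17.72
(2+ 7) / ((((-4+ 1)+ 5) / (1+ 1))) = 9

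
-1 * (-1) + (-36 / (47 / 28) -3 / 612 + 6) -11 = -244031 / 9588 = -25.45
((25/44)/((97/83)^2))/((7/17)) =2927825/2897972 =1.01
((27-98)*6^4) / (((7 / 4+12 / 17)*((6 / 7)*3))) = -2433312 / 167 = -14570.73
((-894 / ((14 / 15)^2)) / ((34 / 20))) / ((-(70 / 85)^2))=8548875 / 9604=890.14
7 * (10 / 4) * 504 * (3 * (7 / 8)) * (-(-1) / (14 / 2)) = 6615 / 2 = 3307.50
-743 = -743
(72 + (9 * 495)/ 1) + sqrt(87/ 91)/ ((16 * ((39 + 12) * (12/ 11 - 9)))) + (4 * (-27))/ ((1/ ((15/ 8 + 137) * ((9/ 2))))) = -62966.25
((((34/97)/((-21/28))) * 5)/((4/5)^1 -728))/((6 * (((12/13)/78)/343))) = 24635975/1587114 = 15.52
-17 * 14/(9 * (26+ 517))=-0.05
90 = 90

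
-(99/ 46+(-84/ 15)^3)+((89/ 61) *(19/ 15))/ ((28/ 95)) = 2647753229/ 14731500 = 179.73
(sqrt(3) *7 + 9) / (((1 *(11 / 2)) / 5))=90 / 11 + 70 *sqrt(3) / 11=19.20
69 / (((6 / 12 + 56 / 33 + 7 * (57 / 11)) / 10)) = 45540 / 2539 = 17.94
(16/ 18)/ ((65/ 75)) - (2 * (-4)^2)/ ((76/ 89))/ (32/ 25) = -28.25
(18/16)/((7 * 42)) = 3/784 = 0.00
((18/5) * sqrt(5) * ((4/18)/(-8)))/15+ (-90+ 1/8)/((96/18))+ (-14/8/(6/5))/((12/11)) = -20953/1152 - sqrt(5)/150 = -18.20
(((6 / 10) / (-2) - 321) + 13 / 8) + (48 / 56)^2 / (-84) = -4386061 / 13720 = -319.68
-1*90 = -90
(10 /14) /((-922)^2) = 5 /5950588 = 0.00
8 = 8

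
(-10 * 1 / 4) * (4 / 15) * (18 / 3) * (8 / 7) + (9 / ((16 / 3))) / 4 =-1859 / 448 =-4.15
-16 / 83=-0.19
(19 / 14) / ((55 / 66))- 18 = -573 / 35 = -16.37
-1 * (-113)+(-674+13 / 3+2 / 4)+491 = -391 / 6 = -65.17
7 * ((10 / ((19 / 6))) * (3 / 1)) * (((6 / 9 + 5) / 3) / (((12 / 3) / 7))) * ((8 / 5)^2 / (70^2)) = 272 / 2375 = 0.11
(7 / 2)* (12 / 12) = 3.50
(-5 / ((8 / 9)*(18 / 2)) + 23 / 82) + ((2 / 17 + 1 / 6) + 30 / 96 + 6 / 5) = 1.45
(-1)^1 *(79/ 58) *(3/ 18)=-79/ 348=-0.23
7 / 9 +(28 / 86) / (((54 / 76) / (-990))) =-175259 / 387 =-452.87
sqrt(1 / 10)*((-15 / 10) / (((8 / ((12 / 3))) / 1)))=-3*sqrt(10) / 40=-0.24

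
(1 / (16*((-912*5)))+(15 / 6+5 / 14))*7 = 1459193 / 72960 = 20.00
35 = 35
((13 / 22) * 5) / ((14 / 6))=195 / 154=1.27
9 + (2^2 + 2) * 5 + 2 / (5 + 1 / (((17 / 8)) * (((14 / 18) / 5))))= 37483 / 955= 39.25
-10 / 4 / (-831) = 5 / 1662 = 0.00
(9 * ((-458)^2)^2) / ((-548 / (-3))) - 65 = 297006307043 / 137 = 2167929248.49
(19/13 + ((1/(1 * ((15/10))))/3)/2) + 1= 301/117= 2.57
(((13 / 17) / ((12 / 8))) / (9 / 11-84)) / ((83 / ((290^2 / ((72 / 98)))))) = -58928870 / 6971751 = -8.45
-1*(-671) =671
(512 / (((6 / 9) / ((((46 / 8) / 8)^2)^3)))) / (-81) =-1.31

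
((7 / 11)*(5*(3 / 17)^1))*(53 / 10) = 1113 / 374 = 2.98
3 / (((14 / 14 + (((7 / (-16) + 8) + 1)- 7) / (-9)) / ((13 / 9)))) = 624 / 119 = 5.24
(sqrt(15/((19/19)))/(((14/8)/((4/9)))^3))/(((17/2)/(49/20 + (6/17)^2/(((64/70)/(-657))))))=-147229696*sqrt(15)/877486365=-0.65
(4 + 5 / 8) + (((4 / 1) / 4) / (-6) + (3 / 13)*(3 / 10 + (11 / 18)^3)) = 289379 / 63180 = 4.58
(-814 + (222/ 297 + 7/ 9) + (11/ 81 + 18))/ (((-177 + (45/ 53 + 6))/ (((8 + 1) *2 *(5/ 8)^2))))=234444175/ 7142256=32.82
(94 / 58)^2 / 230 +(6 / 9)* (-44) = -17015213 / 580290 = -29.32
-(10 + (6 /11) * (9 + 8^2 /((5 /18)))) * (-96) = 742272 /55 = 13495.85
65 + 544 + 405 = 1014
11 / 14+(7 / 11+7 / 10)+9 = 4282 / 385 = 11.12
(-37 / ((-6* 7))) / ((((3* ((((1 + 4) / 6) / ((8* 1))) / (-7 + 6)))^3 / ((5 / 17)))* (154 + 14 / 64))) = -2424832 / 44044875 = -0.06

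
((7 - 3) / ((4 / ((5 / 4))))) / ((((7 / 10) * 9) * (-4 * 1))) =-25 / 504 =-0.05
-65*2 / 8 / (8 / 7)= -455 / 32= -14.22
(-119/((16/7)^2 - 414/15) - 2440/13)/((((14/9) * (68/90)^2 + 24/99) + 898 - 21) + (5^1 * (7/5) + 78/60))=-2605586605875/12664477146139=-0.21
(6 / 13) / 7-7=-631 / 91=-6.93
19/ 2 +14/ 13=275/ 26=10.58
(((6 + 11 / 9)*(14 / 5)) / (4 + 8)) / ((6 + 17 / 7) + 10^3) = 49 / 29322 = 0.00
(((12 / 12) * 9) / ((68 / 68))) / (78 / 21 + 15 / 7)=63 / 41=1.54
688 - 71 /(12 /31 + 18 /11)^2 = 319300849 /476100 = 670.66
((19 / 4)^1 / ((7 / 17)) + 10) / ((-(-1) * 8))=603 / 224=2.69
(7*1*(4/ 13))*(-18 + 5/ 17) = -8428/ 221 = -38.14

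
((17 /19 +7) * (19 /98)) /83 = 75 /4067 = 0.02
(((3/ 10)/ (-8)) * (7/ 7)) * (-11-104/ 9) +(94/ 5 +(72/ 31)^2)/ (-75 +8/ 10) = 0.52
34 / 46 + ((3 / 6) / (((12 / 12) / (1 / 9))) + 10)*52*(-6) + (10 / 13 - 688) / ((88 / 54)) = -3558.30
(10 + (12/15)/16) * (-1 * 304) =-15276/5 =-3055.20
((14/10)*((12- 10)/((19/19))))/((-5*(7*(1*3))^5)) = -2/14586075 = -0.00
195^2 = 38025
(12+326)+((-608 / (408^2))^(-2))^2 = 5619103269.43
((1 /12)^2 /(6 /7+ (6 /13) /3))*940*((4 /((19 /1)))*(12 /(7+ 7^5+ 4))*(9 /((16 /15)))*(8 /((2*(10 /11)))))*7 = 4939935 /19598576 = 0.25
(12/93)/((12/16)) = 16/93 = 0.17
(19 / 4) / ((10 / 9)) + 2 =251 / 40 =6.28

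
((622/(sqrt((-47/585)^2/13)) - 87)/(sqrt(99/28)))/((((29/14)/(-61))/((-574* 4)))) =-3921568* sqrt(77)/11 + 475646982720* sqrt(1001)/14993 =1000593210.05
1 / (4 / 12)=3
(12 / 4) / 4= 3 / 4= 0.75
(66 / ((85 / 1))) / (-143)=-0.01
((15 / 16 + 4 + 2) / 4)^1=111 / 64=1.73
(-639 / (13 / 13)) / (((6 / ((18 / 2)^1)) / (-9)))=17253 / 2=8626.50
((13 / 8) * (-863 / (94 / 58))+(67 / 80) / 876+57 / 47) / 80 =-2846077051 / 263500800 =-10.80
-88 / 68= -22 / 17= -1.29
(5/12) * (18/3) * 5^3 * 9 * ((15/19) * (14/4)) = 590625/76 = 7771.38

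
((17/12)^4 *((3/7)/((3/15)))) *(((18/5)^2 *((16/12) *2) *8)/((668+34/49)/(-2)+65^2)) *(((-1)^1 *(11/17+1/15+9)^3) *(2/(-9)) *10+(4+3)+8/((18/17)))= 7285805149483/5790750750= 1258.18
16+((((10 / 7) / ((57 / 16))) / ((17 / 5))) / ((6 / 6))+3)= 129677 / 6783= 19.12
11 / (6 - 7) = -11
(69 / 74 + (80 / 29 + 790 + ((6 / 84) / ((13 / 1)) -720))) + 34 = 10515814 / 97643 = 107.70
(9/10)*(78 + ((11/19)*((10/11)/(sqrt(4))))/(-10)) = 26667/380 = 70.18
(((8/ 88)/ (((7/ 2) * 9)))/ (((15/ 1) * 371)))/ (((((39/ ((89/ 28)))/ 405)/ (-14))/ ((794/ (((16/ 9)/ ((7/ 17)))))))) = -317997/ 7215208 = -0.04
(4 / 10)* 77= 154 / 5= 30.80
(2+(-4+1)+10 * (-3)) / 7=-31 / 7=-4.43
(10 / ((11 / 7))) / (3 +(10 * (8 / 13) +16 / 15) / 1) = 13650 / 21923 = 0.62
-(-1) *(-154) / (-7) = 22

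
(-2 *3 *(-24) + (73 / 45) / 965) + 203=15068548 / 43425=347.00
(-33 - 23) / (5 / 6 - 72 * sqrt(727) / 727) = 1221360 / 168449 +145152 * sqrt(727) / 168449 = 30.48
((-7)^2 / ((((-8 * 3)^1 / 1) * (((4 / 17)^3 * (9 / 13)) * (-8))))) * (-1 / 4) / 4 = -3129581 / 1769472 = -1.77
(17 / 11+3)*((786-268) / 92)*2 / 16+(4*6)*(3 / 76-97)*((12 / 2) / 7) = -1991.42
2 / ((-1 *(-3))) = 2 / 3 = 0.67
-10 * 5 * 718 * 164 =-5887600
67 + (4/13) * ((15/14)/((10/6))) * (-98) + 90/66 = 7004/143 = 48.98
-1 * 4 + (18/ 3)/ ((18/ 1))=-11/ 3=-3.67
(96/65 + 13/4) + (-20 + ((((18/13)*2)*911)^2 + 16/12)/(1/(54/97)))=3543033.80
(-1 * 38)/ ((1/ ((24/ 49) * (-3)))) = 2736/ 49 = 55.84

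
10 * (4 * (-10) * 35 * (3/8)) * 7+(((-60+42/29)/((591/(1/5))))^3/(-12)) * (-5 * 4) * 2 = -513938649892499242/13984725157275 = -36750.00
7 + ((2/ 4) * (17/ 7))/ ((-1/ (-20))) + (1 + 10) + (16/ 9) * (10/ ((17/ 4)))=49768/ 1071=46.47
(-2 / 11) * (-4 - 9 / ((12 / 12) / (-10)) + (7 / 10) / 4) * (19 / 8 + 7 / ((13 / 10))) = -2781729 / 22880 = -121.58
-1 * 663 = -663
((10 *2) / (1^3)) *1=20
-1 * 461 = -461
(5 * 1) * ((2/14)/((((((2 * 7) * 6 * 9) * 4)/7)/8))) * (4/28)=5/2646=0.00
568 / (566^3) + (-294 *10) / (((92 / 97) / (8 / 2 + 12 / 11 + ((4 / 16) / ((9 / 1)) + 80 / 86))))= -55480270041565147 / 2958894832476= -18750.34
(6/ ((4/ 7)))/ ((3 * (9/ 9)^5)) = 7/ 2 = 3.50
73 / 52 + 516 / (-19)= -25445 / 988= -25.75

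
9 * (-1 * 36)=-324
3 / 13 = 0.23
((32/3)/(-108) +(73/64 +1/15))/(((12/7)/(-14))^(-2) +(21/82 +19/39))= 15314689/931676400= 0.02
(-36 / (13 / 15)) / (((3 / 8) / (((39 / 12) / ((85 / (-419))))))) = 30168 / 17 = 1774.59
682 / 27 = 25.26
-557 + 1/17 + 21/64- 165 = -785115/1088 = -721.61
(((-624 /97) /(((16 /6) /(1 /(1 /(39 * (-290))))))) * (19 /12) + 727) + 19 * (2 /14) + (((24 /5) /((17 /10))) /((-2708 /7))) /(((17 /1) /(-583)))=5835963305521 /132848387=43929.50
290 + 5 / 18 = 5225 / 18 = 290.28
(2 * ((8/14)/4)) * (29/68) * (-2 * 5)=-145/119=-1.22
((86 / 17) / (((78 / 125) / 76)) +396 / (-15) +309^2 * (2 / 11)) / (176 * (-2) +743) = 45.91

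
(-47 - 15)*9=-558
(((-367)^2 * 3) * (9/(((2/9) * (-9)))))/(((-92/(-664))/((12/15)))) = -10498714.75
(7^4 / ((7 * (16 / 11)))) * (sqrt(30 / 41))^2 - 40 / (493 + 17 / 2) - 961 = -259415079 / 328984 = -788.53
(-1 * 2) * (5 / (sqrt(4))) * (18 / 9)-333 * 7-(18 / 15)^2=-58561 / 25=-2342.44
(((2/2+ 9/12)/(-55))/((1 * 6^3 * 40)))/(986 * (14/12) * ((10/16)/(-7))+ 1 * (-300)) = 7/765468000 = 0.00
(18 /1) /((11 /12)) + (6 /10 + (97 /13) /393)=5691652 /280995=20.26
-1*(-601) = 601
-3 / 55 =-0.05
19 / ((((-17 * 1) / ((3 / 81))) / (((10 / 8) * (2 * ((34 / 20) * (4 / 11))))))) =-19 / 297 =-0.06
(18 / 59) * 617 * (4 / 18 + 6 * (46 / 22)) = 1559776 / 649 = 2403.35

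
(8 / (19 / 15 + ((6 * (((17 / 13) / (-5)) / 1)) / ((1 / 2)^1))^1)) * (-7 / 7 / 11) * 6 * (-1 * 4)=-7488 / 803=-9.33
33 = 33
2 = 2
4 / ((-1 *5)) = -4 / 5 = -0.80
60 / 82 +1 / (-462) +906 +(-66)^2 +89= 5351.73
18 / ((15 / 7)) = 42 / 5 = 8.40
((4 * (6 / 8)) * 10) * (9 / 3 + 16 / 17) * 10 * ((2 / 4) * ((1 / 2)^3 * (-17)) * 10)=-25125 / 2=-12562.50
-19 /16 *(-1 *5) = 5.94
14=14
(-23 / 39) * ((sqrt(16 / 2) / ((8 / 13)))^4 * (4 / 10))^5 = -33624166678635260545571 / 314572800000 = -106888347239.92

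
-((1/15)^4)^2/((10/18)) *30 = -2/94921875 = -0.00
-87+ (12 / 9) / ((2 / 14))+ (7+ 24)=-140 / 3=-46.67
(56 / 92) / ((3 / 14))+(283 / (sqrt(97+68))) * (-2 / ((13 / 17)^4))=196 / 69- 47272886 * sqrt(165) / 4712565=-126.01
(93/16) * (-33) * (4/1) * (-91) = 279279/4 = 69819.75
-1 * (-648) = 648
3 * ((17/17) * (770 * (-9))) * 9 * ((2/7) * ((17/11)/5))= -16524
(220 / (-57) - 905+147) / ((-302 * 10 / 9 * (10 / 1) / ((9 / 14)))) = 586251 / 4016600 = 0.15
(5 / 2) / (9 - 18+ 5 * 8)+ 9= 563 / 62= 9.08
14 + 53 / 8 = 165 / 8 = 20.62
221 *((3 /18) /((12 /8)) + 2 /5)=5083 /45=112.96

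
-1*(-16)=16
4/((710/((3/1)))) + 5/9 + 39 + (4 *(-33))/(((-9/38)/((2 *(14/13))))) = 51502682/41535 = 1239.98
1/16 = 0.06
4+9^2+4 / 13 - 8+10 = 1135 / 13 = 87.31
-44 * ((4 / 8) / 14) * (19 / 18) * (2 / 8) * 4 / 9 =-209 / 1134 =-0.18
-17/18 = -0.94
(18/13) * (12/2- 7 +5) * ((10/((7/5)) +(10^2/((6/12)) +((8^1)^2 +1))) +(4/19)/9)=2606264/1729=1507.38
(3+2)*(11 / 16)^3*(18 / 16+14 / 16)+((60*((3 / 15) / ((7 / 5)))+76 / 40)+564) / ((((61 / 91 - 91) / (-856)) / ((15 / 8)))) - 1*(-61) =10271.60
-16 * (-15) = 240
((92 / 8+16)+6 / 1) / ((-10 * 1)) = -3.35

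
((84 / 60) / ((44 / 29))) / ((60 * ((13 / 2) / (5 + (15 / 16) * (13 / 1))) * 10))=203 / 49920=0.00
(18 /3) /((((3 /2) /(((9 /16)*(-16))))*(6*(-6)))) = 1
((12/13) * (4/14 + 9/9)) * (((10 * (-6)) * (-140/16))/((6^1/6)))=8100/13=623.08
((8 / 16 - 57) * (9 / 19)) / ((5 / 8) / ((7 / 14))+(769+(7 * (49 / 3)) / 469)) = -408834 / 11770063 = -0.03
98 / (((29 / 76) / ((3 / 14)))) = 55.03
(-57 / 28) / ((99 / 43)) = -817 / 924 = -0.88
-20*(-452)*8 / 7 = 72320 / 7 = 10331.43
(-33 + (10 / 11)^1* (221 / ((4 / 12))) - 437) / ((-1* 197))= -0.67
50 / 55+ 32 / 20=138 / 55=2.51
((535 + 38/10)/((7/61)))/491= 164334/17185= 9.56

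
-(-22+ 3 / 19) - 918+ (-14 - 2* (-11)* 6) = -14785 / 19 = -778.16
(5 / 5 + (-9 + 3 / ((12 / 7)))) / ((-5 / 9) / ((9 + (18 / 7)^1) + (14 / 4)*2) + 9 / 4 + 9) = -2925 / 5251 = -0.56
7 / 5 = 1.40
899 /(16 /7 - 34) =-28.35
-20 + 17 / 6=-103 / 6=-17.17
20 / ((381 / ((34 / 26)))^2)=5780 / 24532209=0.00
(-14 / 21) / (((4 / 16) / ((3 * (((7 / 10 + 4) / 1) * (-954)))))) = 179352 / 5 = 35870.40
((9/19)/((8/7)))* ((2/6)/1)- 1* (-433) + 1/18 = 592609/1368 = 433.19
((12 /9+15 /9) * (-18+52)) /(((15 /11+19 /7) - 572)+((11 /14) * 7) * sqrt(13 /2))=-2747643360 /15289176883 - 13304676 * sqrt(26) /15289176883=-0.18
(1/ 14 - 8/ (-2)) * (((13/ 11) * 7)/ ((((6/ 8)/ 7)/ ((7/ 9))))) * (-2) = -48412/ 99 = -489.01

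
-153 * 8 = -1224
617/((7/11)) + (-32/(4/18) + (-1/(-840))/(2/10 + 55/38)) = 3100849/3756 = 825.57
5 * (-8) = -40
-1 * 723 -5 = -728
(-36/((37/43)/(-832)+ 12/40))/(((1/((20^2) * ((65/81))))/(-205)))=3813721600000/481311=7923611.97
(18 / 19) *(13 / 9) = 26 / 19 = 1.37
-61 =-61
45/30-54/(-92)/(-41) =1401/943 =1.49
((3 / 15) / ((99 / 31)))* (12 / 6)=62 / 495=0.13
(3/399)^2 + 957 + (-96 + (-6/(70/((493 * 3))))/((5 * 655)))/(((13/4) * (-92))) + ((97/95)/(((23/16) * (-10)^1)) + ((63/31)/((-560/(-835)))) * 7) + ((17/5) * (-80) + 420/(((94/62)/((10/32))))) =1601126020876098583/2018995325074000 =793.03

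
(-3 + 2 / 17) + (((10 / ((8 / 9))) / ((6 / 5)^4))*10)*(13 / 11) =3297893 / 53856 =61.24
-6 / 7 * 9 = -54 / 7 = -7.71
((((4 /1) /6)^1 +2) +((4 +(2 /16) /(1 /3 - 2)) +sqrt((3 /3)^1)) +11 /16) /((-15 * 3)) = -1987 /10800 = -0.18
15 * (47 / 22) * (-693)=-22207.50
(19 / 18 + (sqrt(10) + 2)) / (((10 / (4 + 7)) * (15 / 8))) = 242 / 135 + 44 * sqrt(10) / 75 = 3.65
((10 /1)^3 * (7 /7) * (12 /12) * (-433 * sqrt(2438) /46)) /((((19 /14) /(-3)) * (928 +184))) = 1136625 * sqrt(2438) /60743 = 923.93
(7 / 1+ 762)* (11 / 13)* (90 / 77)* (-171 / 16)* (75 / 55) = -88761825 / 8008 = -11084.14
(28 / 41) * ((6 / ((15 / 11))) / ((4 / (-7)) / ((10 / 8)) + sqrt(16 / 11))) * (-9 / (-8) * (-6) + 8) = 59290 / 43009 + 94325 * sqrt(11) / 86018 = 5.02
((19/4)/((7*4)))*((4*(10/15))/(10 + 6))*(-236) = -1121/168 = -6.67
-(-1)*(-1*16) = -16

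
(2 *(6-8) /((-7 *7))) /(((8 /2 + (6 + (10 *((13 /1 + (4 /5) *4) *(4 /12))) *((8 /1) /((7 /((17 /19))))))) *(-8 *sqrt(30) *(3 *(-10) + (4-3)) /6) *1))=19 *sqrt(30) /17608220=0.00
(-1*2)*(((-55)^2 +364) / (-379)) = 6778 / 379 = 17.88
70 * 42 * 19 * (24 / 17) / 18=74480 / 17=4381.18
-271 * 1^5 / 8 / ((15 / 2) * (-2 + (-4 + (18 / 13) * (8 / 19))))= 66937 / 80280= 0.83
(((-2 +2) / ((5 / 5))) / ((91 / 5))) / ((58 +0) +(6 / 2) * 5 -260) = 0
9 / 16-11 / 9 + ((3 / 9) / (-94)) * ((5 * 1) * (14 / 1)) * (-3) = 575 / 6768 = 0.08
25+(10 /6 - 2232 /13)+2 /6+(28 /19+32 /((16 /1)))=-34881 /247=-141.22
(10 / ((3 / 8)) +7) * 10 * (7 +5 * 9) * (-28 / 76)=-367640 / 57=-6449.82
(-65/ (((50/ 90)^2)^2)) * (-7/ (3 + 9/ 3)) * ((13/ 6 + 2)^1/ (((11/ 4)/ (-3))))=-3618.49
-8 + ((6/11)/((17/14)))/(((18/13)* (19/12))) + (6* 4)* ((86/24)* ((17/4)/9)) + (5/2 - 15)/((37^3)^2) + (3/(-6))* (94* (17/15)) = -8389292907868744/410221166902965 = -20.45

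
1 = 1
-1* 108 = -108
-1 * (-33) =33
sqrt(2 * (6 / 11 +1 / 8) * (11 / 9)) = sqrt(59) / 6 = 1.28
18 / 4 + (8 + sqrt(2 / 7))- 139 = -125.97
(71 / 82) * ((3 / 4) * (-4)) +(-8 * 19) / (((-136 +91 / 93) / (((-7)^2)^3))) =136370399007 / 1029674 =132440.36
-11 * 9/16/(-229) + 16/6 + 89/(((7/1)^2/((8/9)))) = 6961291/1615824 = 4.31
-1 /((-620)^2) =-1 /384400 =-0.00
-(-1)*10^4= 10000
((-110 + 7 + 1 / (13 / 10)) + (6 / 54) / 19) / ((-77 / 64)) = 14543744 / 171171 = 84.97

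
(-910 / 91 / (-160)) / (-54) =-1 / 864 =-0.00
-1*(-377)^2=-142129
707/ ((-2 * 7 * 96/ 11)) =-1111/ 192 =-5.79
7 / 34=0.21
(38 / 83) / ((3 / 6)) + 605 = 50291 / 83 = 605.92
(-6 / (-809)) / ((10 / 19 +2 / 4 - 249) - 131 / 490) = -13965 / 467424829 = -0.00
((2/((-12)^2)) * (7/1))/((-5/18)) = -7/20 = -0.35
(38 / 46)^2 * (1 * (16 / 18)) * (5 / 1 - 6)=-2888 / 4761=-0.61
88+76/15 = 1396/15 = 93.07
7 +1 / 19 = 134 / 19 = 7.05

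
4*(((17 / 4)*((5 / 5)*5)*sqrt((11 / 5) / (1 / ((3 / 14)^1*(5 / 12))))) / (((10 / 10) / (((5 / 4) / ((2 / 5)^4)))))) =265625*sqrt(154) / 1792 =1839.46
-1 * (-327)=327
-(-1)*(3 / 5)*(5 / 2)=3 / 2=1.50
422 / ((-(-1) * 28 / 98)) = 1477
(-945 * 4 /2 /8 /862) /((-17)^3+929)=315 /4578944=0.00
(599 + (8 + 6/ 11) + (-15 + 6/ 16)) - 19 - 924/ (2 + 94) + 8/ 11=24861/ 44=565.02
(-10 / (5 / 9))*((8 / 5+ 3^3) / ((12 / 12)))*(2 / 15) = -1716 / 25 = -68.64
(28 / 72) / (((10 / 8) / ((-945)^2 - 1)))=12502336 / 45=277829.69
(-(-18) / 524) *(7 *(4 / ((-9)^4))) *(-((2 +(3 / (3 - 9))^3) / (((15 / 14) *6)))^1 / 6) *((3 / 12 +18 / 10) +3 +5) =-3283 / 45839520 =-0.00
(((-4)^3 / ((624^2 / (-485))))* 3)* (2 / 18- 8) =-34435 / 18252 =-1.89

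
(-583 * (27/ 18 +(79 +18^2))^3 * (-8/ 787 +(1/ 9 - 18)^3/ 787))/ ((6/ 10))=6450126590785381955/ 13769352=468440823561.30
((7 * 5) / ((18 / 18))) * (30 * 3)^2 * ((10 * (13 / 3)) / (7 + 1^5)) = 1535625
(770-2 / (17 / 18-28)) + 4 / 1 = 376974 / 487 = 774.07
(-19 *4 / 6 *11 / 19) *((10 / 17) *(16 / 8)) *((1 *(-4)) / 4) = 440 / 51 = 8.63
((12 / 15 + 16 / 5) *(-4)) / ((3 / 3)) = -16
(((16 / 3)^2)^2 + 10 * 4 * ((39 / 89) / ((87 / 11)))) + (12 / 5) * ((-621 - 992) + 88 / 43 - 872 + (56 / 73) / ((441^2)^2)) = -375582070392094210156 / 72959926484218095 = -5147.79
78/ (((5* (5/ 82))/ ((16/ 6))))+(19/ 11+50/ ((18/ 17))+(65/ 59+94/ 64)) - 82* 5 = 1512865447/ 4672800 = 323.76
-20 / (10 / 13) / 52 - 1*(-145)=289 / 2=144.50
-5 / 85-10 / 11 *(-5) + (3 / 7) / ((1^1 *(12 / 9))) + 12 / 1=88007 / 5236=16.81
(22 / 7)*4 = 88 / 7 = 12.57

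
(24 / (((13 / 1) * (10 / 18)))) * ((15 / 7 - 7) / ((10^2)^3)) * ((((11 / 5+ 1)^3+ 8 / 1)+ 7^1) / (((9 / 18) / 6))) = -1174581 / 126953125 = -0.01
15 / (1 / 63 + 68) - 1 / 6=277 / 5142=0.05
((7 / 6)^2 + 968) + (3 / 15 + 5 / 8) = 349267 / 360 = 970.19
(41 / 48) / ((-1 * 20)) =-41 / 960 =-0.04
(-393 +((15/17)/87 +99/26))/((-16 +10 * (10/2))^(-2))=-169610258/377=-449894.58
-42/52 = -21/26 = -0.81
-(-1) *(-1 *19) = -19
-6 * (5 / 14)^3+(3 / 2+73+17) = 91.23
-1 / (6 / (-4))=2 / 3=0.67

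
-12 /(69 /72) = -288 /23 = -12.52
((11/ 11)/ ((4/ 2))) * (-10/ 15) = -1/ 3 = -0.33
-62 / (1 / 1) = -62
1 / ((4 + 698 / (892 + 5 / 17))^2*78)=230098561 / 410462657592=0.00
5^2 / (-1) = -25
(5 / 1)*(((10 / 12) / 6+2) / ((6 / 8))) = 385 / 27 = 14.26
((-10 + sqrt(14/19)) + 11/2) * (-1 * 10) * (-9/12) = -27.31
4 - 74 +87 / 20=-1313 / 20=-65.65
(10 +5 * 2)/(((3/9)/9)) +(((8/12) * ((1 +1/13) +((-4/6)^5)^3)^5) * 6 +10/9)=123502093669756347424507748746613025711153226/225845200410455723892174828671434871259951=546.84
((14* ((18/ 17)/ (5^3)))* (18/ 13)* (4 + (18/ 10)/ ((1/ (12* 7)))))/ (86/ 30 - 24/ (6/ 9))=-1508544/ 1961375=-0.77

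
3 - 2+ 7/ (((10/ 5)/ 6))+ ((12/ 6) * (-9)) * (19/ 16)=5/ 8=0.62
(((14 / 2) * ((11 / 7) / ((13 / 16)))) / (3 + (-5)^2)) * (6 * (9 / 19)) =2376 / 1729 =1.37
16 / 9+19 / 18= 17 / 6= 2.83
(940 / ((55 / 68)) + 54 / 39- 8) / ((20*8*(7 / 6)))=247869 / 40040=6.19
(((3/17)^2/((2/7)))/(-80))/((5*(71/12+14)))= -189/13814200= -0.00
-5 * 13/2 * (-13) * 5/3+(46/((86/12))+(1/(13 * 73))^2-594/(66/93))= -29373101357/232355058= -126.41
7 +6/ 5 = 41/ 5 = 8.20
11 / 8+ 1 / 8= 3 / 2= 1.50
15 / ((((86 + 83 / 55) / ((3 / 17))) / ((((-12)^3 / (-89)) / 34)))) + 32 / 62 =2047013168 / 3837650363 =0.53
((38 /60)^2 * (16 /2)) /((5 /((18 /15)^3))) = 17328 /15625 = 1.11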